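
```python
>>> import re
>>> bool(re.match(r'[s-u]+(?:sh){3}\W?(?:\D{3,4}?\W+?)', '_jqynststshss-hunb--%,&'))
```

`re.match` won't scan ahead — the pattern has to work from the very first character.
Here position 0 doesn't satisfy it, so the call returns None, and `bool(None)` is False.

False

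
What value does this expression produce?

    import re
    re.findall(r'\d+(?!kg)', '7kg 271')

['271']

The negative lookahead/lookbehind blocks any match where the forbidden context is present.
Matches: at [4:7] → '271'.
No capturing groups, so `findall` returns the 1 full match string.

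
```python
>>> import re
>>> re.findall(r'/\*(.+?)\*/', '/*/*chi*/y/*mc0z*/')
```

['/*chi', 'mc0z']

The `?` after the quantifier makes it lazy — it takes as little as possible before letting the rest of the pattern try.
Matches: at [0:9] match '/*/*chi*/', group 1 = '/*chi'; at [10:18] match '/*mc0z*/', group 1 = 'mc0z'.
One capturing group, so `findall` returns just the captured substring from each match — 2 in all.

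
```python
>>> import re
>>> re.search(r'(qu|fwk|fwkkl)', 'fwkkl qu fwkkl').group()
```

`|` is ordered: at each position the engine commits to the first alternative that works.
`re.search` tries every starting position until one works.
The match spans [0:3] → 'fwk'.
Captured: group 1 = 'fwk'.

'fwk'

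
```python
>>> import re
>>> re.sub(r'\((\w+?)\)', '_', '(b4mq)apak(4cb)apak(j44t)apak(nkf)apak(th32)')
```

'_apak_apak_apak_apak_'

Matches: at [0:6] → '(b4mq)'; at [10:15] → '(4cb)'; at [19:25] → '(j44t)'; at [29:34] → '(nkf)'; at [38:44] → '(th32)'.
Every occurrence is swapped for '_'.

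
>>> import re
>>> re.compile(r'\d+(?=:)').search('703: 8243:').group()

The lookaround is zero-width — it requires the adjacent text to match without consuming it, so the asserted text isn't part of the match.
`re.search` tries every starting position until one works.
The match spans [0:3] → '703'.

'703'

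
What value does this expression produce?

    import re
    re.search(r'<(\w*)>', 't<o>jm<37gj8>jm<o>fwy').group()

'<o>'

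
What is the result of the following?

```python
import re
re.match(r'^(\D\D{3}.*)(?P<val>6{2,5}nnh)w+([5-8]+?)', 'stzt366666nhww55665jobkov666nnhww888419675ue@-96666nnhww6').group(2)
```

'66nnh'

Pattern: anchored at the start of the string; then a non-digit, then exactly 3 of a non-digit, then zero or more of any character (captured); then 2 to 5 of a literal '6', then the literal 'nnh' (captured as 'val'); then one or more of a literal 'w'; then one or more of a character in [5-8] (lazy) (captured).
With `match`, the pattern is implicitly anchored at the beginning.
The match spans [0:57] → 'stzt366666nhww55665jobkov666nnhww888419675ue@-96666nnhww6'.
Captured: group 1 = 'stzt366666nhww55665jobkov666nnhww888419675ue@-966', group 2 = '66nnh', group 3 = '6'.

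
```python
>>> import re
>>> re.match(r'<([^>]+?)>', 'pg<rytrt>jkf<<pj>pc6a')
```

None

`re.match` won't scan ahead — the pattern has to work from the very first character.
Here position 0 doesn't satisfy it, so the call returns None.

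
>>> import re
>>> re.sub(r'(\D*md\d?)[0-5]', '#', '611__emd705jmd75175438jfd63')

The pattern matches zero or more of a non-digit, then the literal 'md', then optionally a digit (captured); then a character in [0-5].
Matches: at [3:10] → '__emd70'; at [11:16] → 'jmd75'.
Every occurrence is swapped for '#'.

'611#5#175438jfd63'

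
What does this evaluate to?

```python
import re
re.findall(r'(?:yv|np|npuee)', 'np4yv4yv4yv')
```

['np', 'yv', 'yv', 'yv']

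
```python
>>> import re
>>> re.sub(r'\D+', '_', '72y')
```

'72_'

Each match is replaced by '_'.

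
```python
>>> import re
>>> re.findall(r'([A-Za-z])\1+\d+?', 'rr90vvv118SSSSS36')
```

`\1` is not a pattern — it's the concrete string captured by group 1, re-applied verbatim.
Walking the string: at [0:3] match 'rr9', group 1 = 'r'; at [4:8] match 'vvv1', group 1 = 'v'; at [10:16] match 'SSSSS3', group 1 = 'S'.
`findall` collects group 1 from each match (3 total).

['r', 'v', 'S']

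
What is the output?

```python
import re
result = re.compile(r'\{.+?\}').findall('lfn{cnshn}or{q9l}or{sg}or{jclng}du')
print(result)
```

['{cnshn}', '{q9l}', '{sg}', '{jclng}']

With the lazy modifier that quantifier settles for the fewest repetitions that let the rest of the pattern succeed (the atoms after it are unaffected and can still be greedy).
`findall` yields the raw match text (4 of them) because the pattern has no groups.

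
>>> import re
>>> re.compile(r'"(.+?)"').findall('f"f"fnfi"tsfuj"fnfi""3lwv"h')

With the lazy modifier that quantifier settles for the fewest repetitions that let the rest of the pattern succeed (the atoms after it are unaffected and can still be greedy).
Walking the string: at [1:4] match '"f"', group 1 = 'f'; at [8:15] match '"tsfuj"', group 1 = 'tsfuj'; at [19:26] match '""3lwv"', group 1 = '"3lwv'.
One capturing group, so `findall` returns just the captured substring from each match — 3 in all.

['f', 'tsfuj', '"3lwv']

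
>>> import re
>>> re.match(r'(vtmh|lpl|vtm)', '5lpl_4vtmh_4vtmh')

None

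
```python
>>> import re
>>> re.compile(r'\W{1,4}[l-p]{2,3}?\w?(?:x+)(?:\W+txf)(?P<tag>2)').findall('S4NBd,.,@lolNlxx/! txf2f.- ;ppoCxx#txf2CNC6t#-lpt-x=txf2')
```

['2']

The pattern matches 1 to 4 of a non-word character, then 2 to 3 of a character in [l-p] (lazy), then optionally a word character; then one or more of a literal 'x' (non-capturing group); then one or more of a non-word character, then the literal 'txf' (non-capturing group); then a literal '2' (captured as 'tag').
Walking the string: at [24:39] match '.- ;ppoCxx#txf2', group 1 = '2'.
Because there's exactly one group, `findall` drops the full match and keeps group 1 from the one hit.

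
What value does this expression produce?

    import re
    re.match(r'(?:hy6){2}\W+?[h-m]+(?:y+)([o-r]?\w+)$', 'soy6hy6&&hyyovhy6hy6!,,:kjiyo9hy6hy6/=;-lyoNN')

None

`match` is anchored at position 0; if the pattern doesn't fit there, it returns None.
Here position 0 doesn't satisfy it, so the call returns None.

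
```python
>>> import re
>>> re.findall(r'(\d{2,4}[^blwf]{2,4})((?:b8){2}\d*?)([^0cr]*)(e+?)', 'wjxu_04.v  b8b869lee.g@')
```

[('04.v  ', 'b8b8', '69le', 'e')]

The pattern matches 2 to 4 of a digit, then 2 to 4 of any character except [blwf] (captured); then the literal 'b8' repeated 2 times, then zero or more of a digit (lazy) (captured); then zero or more of any character except [0cr] (captured); then one or more of a literal 'e' (lazy) (captured).
A `+?`/`*?`/`{m,n}?` starts at its minimum and grows only as far as needed for what follows to match.
Matches: at [5:20] match '04.v  b8b869lee', groups = ('04.v  ', 'b8b8', '69le', 'e').
4 groups means the one result is a tuple of 4 captured strings — 1 here.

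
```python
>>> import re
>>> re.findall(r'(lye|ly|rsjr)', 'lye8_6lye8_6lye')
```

['lye', 'lye', 'lye']

Alternation tries branches left to right and keeps the first one that lets the overall match succeed at that position.
Walking the string: at [0:3] match 'lye', group 1 = 'lye'; at [6:9] match 'lye', group 1 = 'lye'; at [12:15] match 'lye', group 1 = 'lye'.
One capturing group, so `findall` returns just the captured substring from each match — 3 in all.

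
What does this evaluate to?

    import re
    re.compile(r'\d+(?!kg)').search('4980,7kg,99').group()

Because the assertion is negative and zero-width, positions next to the forbidden text are skipped.
`search` walks the string left to right and returns the first match it finds.
The match spans [0:4] → '4980'.

'4980'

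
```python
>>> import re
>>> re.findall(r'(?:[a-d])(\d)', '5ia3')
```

['3']

Pattern: a character in [a-d] (non-capturing group); then a digit (captured).
Walking the string: at [2:4] match 'a3', group 1 = '3'.
Because there's exactly one group, `findall` drops the full match and keeps group 1 from the one hit.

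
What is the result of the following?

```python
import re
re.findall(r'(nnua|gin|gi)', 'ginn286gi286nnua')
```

['gin', 'gi', 'nnua']

Branches in `(...|...)` are attempted left-to-right; the first branch that allows the whole pattern to succeed is taken.
Matches: at [0:3] match 'gin', group 1 = 'gin'; at [7:9] match 'gi', group 1 = 'gi'; at [12:16] match 'nnua', group 1 = 'nnua'.
`findall` collects group 1 from each match (3 total).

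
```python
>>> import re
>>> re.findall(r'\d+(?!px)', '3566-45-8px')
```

['3566', '45']

The negative lookahead/lookbehind blocks any match where the forbidden context is present.
No capturing groups, so `findall` returns the 2 full match strings.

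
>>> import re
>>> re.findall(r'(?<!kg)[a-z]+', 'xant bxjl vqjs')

['xant', 'bxjl', 'vqjs']

The negative lookaround is zero-width — it rules out positions where the adjacent text would match, without consuming anything.
`findall` yields the raw match text (3 of them) because the pattern has no groups.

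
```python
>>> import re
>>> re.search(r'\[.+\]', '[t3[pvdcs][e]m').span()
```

(0, 13)

Unlike `match`, `search` isn't anchored — it looks for the pattern anywhere in the string.
The match spans [0:13] → '[t3[pvdcs][e]'.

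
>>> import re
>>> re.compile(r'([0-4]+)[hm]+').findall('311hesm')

`findall` collects group 1 from the one match (1 total).

['311']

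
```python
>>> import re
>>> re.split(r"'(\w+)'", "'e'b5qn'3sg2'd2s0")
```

['', 'e', 'b5qn', '3sg2', 'd2s0']

Because the pattern has a capturing group, `split` also inserts each captured text between the pieces.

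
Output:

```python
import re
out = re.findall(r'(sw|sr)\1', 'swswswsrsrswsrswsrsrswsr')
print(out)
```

['sw', 'sr', 'sr']

A backreference is literal: `\1` must see the identical characters the first group matched.
One capturing group, so `findall` returns just the captured substring from each match — 3 in all.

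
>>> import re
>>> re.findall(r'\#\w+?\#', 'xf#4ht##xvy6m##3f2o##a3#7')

Matches: at [2:7] → '#4ht#'; at [7:14] → '#xvy6m#'; at [14:20] → '#3f2o#'; at [20:24] → '#a3#'.
`findall` yields the raw match text (4 of them) because the pattern has no groups.

['#4ht#', '#xvy6m#', '#3f2o#', '#a3#']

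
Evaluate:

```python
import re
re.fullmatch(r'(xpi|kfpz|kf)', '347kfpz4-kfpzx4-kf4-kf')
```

None

For `fullmatch`, every character of the input must be accounted for by the pattern.
Here the pattern can't cover the whole string, so the call returns None.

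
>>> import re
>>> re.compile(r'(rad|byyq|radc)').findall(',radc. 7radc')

Branches in `(...|...)` are attempted left-to-right; the first branch that allows the whole pattern to succeed is taken.
With a single group, `findall` returns only what that group captured — 2 items.

['rad', 'rad']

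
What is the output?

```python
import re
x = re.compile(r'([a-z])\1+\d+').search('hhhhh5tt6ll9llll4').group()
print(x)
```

`\1` has to match the exact text group 1 already captured.
The match spans [0:6] → 'hhhhh5'.

hhhhh5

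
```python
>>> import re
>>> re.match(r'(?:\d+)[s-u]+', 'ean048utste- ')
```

None

The pattern matches one or more of a digit (non-capturing group); then one or more of a character in [s-u].
`match` is anchored at position 0; if the pattern doesn't fit there, it returns None.
Here position 0 doesn't satisfy it, so the call returns None.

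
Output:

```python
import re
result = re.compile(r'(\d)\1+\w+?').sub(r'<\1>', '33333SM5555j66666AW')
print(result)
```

The backreference `\1` re-matches whatever the first group consumed, character for character.
`\1` in the replacement pulls in group 1's text for each match.

<3>M<5><6>W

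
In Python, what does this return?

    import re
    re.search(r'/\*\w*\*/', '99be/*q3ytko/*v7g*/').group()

'/*v7g*/'

The match spans [12:19] → '/*v7g*/'.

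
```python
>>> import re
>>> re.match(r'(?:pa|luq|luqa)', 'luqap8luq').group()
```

'luq'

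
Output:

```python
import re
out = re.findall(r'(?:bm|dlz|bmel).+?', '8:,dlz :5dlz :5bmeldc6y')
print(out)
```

The regex engine tests alternatives in the order written; an earlier branch that matches wins even if a later one would match more.
Scanning left to right: at [3:7] → 'dlz '; at [9:13] → 'dlz '; at [15:18] → 'bme'.
`findall` yields the raw match text (3 of them) because the pattern has no groups.

['dlz ', 'dlz ', 'bme']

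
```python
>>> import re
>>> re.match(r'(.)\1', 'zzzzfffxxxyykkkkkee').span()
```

(0, 2)

With `match`, the pattern is implicitly anchored at the beginning.
The match spans [0:2] → 'zz'.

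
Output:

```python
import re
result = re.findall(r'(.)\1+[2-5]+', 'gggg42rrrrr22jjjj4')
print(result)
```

['g', 'r', 'j']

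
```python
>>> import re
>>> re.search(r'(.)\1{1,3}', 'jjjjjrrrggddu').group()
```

'jjjj'

The backreference `\1` re-matches whatever the first group consumed, character for character.
Unlike `match`, `search` isn't anchored — it looks for the pattern anywhere in the string.
The match spans [0:4] → 'jjjj'.
Captured: group 1 = 'j'.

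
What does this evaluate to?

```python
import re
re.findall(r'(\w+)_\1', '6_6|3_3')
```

`\1` is not a pattern — it's the concrete string captured by group 1, re-applied verbatim.
Matches: at [0:3] match '6_6', group 1 = '6'; at [4:7] match '3_3', group 1 = '3'.
`findall` collects group 1 from each match (2 total).

['6', '3']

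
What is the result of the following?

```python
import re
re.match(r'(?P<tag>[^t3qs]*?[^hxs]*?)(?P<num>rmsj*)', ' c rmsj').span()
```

This matches zero or more of any character except [t3qs] (lazy), then zero or more of any character except [hxs] (lazy) (captured as 'tag'); then the literal 'rms', then zero or more of the literal 'j' (captured as 'num').
With `match`, the pattern is implicitly anchored at the beginning.
The match spans [0:7] → ' c rmsj'.
Captured: group 1 = ' c ', group 2 = 'rmsj'.

(0, 7)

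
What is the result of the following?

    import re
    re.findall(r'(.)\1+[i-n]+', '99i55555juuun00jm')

['9', '5', 'u', '0']

`\1` is not a pattern — it's the concrete string captured by group 1, re-applied verbatim.
Matches: at [0:3] match '99i', group 1 = '9'; at [3:9] match '55555j', group 1 = '5'; at [9:13] match 'uuun', group 1 = 'u'; at [13:17] match '00jm', group 1 = '0'.
Because there's exactly one group, `findall` drops the full match and keeps group 1 from each hit.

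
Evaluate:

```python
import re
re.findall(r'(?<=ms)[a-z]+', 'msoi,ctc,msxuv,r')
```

['oi', 'xuv']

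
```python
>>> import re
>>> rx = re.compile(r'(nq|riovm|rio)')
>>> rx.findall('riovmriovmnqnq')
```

['riovm', 'riovm', 'nq', 'nq']

`|` is ordered: at each position the engine commits to the first alternative that works.
Scanning left to right: at [0:5] match 'riovm', group 1 = 'riovm'; at [5:10] match 'riovm', group 1 = 'riovm'; at [10:12] match 'nq', group 1 = 'nq'; at [12:14] match 'nq', group 1 = 'nq'.
`findall` collects group 1 from each match (4 total).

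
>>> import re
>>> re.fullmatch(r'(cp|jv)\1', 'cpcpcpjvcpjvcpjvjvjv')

None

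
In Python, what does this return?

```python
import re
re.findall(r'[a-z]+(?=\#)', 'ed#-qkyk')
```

['ed']

The `(?=…)`/`(?<=…)` assertion just peeks at neighbouring text; it doesn't advance the match position.
No capturing groups, so `findall` returns the 1 full match string.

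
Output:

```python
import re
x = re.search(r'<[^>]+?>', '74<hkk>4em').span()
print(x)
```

(2, 7)

Unlike `match`, `search` isn't anchored — it looks for the pattern anywhere in the string.
The match spans [2:7] → '<hkk>'.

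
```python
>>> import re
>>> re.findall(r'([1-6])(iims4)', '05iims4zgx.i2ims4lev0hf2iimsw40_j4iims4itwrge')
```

[('5', 'iims4'), ('4', 'iims4')]

Pattern: a character in [1-6] (captured); then the literal 'iim', then the literal 's4' (captured).
Matches: at [1:7] match '5iims4', groups = ('5', 'iims4'); at [33:39] match '4iims4', groups = ('4', 'iims4').
2 groups means each result is a tuple of 2 captured strings — 2 here.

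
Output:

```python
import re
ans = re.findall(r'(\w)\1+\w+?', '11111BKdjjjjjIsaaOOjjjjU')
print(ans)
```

['1', 'j', 'a', 'j']

`\1` is not a pattern — it's the concrete string captured by group 1, re-applied verbatim.
Walking the string: at [0:6] match '11111B', group 1 = '1'; at [8:14] match 'jjjjjI', group 1 = 'j'; at [15:18] match 'aaO', group 1 = 'a'; at [19:24] match 'jjjjU', group 1 = 'j'.
`findall` collects group 1 from each match (4 total).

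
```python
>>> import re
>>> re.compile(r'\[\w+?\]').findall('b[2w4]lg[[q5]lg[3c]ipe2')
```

['[2w4]', '[q5]', '[3c]']

`findall` yields the raw match text (3 of them) because the pattern has no groups.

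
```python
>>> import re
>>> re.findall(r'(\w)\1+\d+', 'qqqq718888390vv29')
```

The backreference `\1` re-matches whatever the first group consumed, character for character.
With a single group, `findall` returns only what that group captured — 2 items.

['q', 'v']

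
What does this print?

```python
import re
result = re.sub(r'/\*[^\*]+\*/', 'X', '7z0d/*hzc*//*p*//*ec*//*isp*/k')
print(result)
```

7z0dXXXXk

Matches: at [4:11] → '/*hzc*/'; at [11:16] → '/*p*/'; at [16:22] → '/*ec*/'; at [22:29] → '/*isp*/'.
`sub` substitutes 'X' at each match site.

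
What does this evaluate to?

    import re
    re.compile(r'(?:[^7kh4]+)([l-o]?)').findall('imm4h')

['']

This matches one or more of any character except [7kh4] (non-capturing group); then optionally a character in [l-o] (captured).
Scanning left to right: at [0:3] match 'imm', group 1 = ''.
With a single group, `findall` returns only what that group captured — 1 item.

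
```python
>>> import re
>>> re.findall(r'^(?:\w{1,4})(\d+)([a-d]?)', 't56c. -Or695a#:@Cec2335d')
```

[('6', 'c')]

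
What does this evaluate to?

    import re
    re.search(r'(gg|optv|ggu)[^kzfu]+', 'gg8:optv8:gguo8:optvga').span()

(0, 12)

`search` walks the string left to right and returns the first match it finds.
The match spans [0:12] → 'gg8:optv8:gg'.
Captured: group 1 = 'gg'.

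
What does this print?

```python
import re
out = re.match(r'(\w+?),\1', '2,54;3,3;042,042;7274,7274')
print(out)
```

`re.match` won't scan ahead — the pattern has to work from the very first character.
Here position 0 doesn't satisfy it, so the call returns None.

None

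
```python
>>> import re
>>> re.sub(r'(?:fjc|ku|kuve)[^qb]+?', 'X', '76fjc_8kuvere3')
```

'76X8Xere3'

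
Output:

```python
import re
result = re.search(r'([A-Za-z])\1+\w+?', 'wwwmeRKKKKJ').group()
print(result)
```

A backreference is literal: `\1` must see the identical characters the first group matched.
The match spans [0:4] → 'wwwm'.

wwwm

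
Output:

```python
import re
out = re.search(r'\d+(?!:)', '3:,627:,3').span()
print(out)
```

(3, 5)

The negative lookahead/lookbehind blocks any match where the forbidden context is present.
The match spans [3:5] → '62'.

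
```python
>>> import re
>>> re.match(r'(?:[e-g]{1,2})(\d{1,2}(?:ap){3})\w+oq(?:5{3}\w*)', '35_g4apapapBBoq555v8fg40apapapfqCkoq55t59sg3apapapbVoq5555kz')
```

None

Pattern: 1 to 2 of a character in [e-g] (non-capturing group); then 1 to 2 of a digit, then the literal 'ap' repeated 3 times (captured); then one or more of a word character, then the literal 'oq'; then exactly 3 of a literal '5', then zero or more of a word character (non-capturing group).
`match` is anchored at position 0; if the pattern doesn't fit there, it returns None.
Here the string doesn't start with a match, so the call returns None.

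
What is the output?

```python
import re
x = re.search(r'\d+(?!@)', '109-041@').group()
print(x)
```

109

The negative lookaround is zero-width — it rules out positions where the adjacent text would match, without consuming anything.
`re.search` scans for the first position where the pattern succeeds.
The match spans [0:3] → '109'.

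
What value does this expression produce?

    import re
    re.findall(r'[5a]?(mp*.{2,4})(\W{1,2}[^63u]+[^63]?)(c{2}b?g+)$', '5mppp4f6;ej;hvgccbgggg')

[('mppp4f6', ';ej;hvg', 'ccbgggg')]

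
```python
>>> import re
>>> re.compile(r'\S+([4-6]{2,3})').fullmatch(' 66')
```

Pattern: one or more of a non-whitespace character; then 2 to 3 of a character in [4-6] (captured).
`fullmatch` succeeds only if the pattern covers the string from start to end.
Here the pattern can't cover the whole string, so the call returns None.

None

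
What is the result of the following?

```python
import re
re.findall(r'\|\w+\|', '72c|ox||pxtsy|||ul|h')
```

Scanning left to right: at [3:7] → '|ox|'; at [7:14] → '|pxtsy|'; at [15:19] → '|ul|'.
`findall` yields the raw match text (3 of them) because the pattern has no groups.

['|ox|', '|pxtsy|', '|ul|']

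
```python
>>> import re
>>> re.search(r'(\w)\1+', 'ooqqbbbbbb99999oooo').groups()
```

The match spans [0:2] → 'oo'.
Captured: group 1 = 'o'.

('o',)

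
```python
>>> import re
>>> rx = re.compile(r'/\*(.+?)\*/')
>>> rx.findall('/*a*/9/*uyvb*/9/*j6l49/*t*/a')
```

['a', 'uyvb', 'j6l49/*t']

Matches: at [0:5] match '/*a*/', group 1 = 'a'; at [6:14] match '/*uyvb*/', group 1 = 'uyvb'; at [15:27] match '/*j6l49/*t*/', group 1 = 'j6l49/*t'.
With a single group, `findall` returns only what that group captured — 3 items.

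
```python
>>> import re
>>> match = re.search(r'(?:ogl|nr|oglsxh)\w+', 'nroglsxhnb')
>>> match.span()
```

(0, 10)

Unlike `match`, `search` isn't anchored — it looks for the pattern anywhere in the string.
The match spans [0:10] → 'nroglsxhnb'.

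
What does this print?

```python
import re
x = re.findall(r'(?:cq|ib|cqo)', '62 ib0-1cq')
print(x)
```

Scanning left to right: at [3:5] → 'ib'; at [8:10] → 'cq'.
`findall` yields the raw match text (2 of them) because the pattern has no groups.

['ib', 'cq']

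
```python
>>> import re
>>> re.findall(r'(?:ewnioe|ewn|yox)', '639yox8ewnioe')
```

Alternation isn't longest-match — the leftmost alternative that fits at this position is chosen.
Scanning left to right: at [3:6] → 'yox'; at [7:13] → 'ewnioe'.
Since nothing is captured, `findall` lists the 2 matched substrings directly.

['yox', 'ewnioe']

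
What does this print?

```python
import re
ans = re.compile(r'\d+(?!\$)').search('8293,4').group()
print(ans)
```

The negative lookahead/lookbehind blocks any match where the forbidden context is present.
`re.search` scans for the first position where the pattern succeeds.
The match spans [0:4] → '8293'.

8293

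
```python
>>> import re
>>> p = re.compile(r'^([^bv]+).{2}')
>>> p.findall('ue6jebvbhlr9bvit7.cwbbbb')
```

The pattern matches anchored at the start of the string; then one or more of any character except [bv] (captured); then exactly 2 of any character.
Scanning left to right: at [0:7] match 'ue6jebv', group 1 = 'ue6je'.
With a single group, `findall` returns only what that group captured — 1 item.

['ue6je']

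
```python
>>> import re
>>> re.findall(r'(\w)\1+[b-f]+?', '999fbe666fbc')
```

['9', '6']

A backreference is literal: `\1` must see the identical characters the first group matched.
`findall` collects group 1 from each match (2 total).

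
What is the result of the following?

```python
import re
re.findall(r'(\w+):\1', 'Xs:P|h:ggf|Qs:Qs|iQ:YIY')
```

A backreference is literal: `\1` must see the identical characters the first group matched.
Scanning left to right: at [11:16] match 'Qs:Qs', group 1 = 'Qs'.
With a single group, `findall` returns only what that group captured — 1 item.

['Qs']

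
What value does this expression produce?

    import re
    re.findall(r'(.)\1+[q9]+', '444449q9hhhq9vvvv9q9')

['4', 'h', 'v']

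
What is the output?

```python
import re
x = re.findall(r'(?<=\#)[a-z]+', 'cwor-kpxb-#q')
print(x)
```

Because the assertion is zero-width, the text it checks is not consumed and won't appear in the result.
Since nothing is captured, `findall` lists the 1 matched substring directly.

['q']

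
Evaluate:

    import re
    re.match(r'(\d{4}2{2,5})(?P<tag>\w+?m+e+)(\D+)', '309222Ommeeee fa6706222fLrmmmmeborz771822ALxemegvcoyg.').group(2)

'Ommeeee'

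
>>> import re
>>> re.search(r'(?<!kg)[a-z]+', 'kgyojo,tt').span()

(0, 6)

The negative lookaround is zero-width — it rules out positions where the adjacent text would match, without consuming anything.
The match spans [0:6] → 'kgyojo'.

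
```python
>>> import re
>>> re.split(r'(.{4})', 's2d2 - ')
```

['', 's2d2', ' - ']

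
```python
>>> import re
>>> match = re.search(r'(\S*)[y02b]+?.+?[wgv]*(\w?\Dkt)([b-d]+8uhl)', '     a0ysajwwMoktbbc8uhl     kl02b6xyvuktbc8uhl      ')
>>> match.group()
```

This matches zero or more of a non-whitespace character (captured); then one or more of one of [y02b] (lazy), then one or more of any character (lazy), then zero or more of one of [wgv]; then optionally a word character, then a non-digit, then the literal 'kt' (captured); then one or more of a character in [b-d], then the literal '8uh', then the literal 'l' (captured).
`re.search` scans for the first position where the pattern succeeds.
The match spans [5:47] → 'a0ysajwwMoktbbc8uhl     kl02b6xyvuktbc8uhl'.
Captured: group 1 = 'a0ysajwwMoktb', group 2 = 'ukt', group 3 = 'bc8uhl'.

'a0ysajwwMoktbbc8uhl     kl02b6xyvuktbc8uhl'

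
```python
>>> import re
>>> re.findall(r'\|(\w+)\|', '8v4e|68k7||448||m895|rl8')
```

['68k7', '448', 'm895']

Walking the string: at [4:10] match '|68k7|', group 1 = '68k7'; at [10:15] match '|448|', group 1 = '448'; at [15:21] match '|m895|', group 1 = 'm895'.
One capturing group, so `findall` returns just the captured substring from each match — 3 in all.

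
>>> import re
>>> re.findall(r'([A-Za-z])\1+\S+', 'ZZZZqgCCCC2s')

After group 1 captures some text, `\1` only succeeds where that same text appears again.
Walking the string: at [0:12] match 'ZZZZqgCCCC2s', group 1 = 'Z'.
With a single group, `findall` returns only what that group captured — 1 item.

['Z']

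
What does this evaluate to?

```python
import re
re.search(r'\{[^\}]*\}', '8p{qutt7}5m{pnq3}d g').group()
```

The match spans [2:9] → '{qutt7}'.

'{qutt7}'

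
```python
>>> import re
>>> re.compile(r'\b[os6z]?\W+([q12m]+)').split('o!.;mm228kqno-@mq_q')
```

Pattern: a word boundary (`\b`, zero-width); then optionally one of [os6z], then one or more of a non-word character; then one or more of one of [q12m] (captured).
Matches to split on: at [0:8] → 'o!.;mm22'; at [13:17] → '-@mq'.
The group in the pattern means `split` returns the separators' captures alongside the pieces.

['', 'mm22', '8kqno', 'mq', '_q']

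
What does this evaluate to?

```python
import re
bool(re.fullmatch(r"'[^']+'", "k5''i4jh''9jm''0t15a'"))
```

False

`re.fullmatch` requires the pattern to consume the entire string.
Here there's no way to consume every character, so the call returns None, and `bool(None)` is False.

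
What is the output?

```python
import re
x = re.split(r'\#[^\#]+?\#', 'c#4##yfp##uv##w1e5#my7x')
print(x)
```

['c', '', '', '', 'my7x']

Matches to split on: at [1:4] → '#4#'; at [4:9] → '#yfp#'; at [9:13] → '#uv#'; at [13:19] → '#w1e5#'.
Splitting on the pattern gives 5 pieces.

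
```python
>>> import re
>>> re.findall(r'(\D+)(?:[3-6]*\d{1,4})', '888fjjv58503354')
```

This matches one or more of a non-digit (captured); then zero or more of a character in [3-6], then 1 to 4 of a digit (non-capturing group).
Walking the string: at [3:12] match 'fjjv58503', group 1 = 'fjjv'.
Because there's exactly one group, `findall` drops the full match and keeps group 1 from the one hit.

['fjjv']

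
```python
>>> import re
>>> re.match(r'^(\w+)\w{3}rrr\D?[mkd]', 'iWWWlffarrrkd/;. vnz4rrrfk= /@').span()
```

(0, 13)

Pattern: anchored at the start of the string; then one or more of a word character (captured); then exactly 3 of a word character, then the literal 'rrr', then optionally a non-digit; then one of [mkd].
`re.match` only tries the pattern at the start of the string.
The match spans [0:13] → 'iWWWlffarrrkd'.
Captured: group 1 = 'iWWWl'.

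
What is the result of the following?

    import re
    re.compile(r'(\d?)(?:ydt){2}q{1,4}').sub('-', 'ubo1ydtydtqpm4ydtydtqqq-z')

'ubo-pm--z'

The pattern matches optionally a digit (captured); then the literal 'ydt' repeated 2 times, then 1 to 4 of the literal 'q'.
Each match is replaced by '-'.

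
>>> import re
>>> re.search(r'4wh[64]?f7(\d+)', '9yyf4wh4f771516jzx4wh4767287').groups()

The match spans [4:15] → '4wh4f771516'.
Captured: group 1 = '71516'.

('71516',)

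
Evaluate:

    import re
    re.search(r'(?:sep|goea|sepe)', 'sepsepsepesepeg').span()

(0, 3)

The match spans [0:3] → 'sep'.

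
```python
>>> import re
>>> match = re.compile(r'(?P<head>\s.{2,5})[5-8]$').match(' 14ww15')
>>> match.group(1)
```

' 14ww1'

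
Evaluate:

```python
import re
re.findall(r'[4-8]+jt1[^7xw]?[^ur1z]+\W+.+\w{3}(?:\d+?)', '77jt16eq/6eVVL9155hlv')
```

['77jt16eq/6eVVL9155']

With no groups in the pattern, `findall` gives back each whole match — 1 here.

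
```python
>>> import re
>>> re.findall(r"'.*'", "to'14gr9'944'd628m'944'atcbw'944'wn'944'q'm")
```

["'14gr9'944'd628m'944'atcbw'944'wn'944'q'"]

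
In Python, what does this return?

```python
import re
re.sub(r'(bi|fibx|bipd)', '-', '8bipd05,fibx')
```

'8-pd05,-'

Alternation isn't longest-match — the leftmost alternative that fits at this position is chosen.
`sub` substitutes '-' at each match site.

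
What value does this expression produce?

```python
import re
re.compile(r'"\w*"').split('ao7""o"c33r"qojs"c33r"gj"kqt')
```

Matches to split on: at [3:5] → '""'; at [6:12] → '"c33r"'; at [16:22] → '"c33r"'.
Splitting on the pattern gives 4 pieces.

['ao7', 'o', 'qojs', 'gj"kqt']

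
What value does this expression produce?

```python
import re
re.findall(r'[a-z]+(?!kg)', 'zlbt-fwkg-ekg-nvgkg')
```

['zlbt', 'fwkg', 'ekg', 'nvgkg']

`(?!…)`/`(?<!…)` only lets a position through if the neighbouring text does NOT match; no characters are consumed.
Matches: at [0:4] → 'zlbt'; at [5:9] → 'fwkg'; at [10:13] → 'ekg'; at [14:19] → 'nvgkg'.
With no groups in the pattern, `findall` gives back each whole match — 4 here.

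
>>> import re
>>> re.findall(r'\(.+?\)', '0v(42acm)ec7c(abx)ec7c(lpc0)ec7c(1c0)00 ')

['(42acm)', '(abx)', '(lpc0)', '(1c0)']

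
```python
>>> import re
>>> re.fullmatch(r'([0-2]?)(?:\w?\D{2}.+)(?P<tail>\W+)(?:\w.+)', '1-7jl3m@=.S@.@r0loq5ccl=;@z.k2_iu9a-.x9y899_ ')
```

Pattern: optionally a character in [0-2] (captured); then optionally a word character, then exactly 2 of a non-digit, then one or more of any character (non-capturing group); then one or more of a non-word character (captured as 'tail'); then a word character, then one or more of any character (non-capturing group).
`fullmatch` succeeds only if the pattern covers the string from start to end.
Here there's no way to consume every character, so the call returns None.

None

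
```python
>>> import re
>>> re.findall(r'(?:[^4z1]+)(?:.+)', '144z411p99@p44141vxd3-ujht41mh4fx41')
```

Pattern: one or more of any character except [4z1] (non-capturing group); then one or more of any character (non-capturing group).
Since nothing is captured, `findall` lists the 1 matched substring directly.

['p99@p44141vxd3-ujht41mh4fx41']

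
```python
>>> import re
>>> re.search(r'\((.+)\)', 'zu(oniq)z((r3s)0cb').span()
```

(2, 15)

`search` walks the string left to right and returns the first match it finds.
The match spans [2:15] → '(oniq)z((r3s)'.
Captured: group 1 = 'oniq)z((r3s'.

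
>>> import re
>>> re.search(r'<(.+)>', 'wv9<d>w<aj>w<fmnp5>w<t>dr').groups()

`re.search` tries every starting position until one works.
The match spans [3:23] → '<d>w<aj>w<fmnp5>w<t>'.
Captured: group 1 = 'd>w<aj>w<fmnp5>w<t'.

('d>w<aj>w<fmnp5>w<t',)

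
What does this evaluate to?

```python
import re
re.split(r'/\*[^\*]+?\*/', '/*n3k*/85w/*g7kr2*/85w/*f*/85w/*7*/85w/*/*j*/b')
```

['', '85w', '85w', '85w', '85w/*', 'b']

Matches to split on: at [0:7] → '/*n3k*/'; at [10:19] → '/*g7kr2*/'; at [22:27] → '/*f*/'; at [30:35] → '/*7*/'; at [40:45] → '/*j*/'.
Each match becomes a cut point; 6 segments remain.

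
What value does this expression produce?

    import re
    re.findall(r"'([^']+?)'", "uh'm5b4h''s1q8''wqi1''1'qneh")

['m5b4h', 's1q8', 'wqi1', '1']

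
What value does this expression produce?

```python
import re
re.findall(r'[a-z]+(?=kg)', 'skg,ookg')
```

Lookahead/lookbehind check context without consuming it, so the matched span excludes the asserted characters.
Matches: at [0:1] → 's'; at [4:6] → 'oo'.
With no groups in the pattern, `findall` gives back each whole match — 2 here.

['s', 'oo']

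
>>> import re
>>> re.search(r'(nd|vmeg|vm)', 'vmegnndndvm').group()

'vmeg'

Branches in `(...|...)` are attempted left-to-right; the first branch that allows the whole pattern to succeed is taken.
The match spans [0:4] → 'vmeg'.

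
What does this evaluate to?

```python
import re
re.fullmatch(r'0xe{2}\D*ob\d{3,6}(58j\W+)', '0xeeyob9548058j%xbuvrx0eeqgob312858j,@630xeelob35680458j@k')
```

Pattern: the literal '0x', then exactly 2 of the literal 'e'; then zero or more of a non-digit, then the literal 'ob', then 3 to 6 of a digit; then the literal '58j', then one or more of a non-word character (captured).
`re.fullmatch` is like wrapping the pattern in `^…$` (in single-line mode).
Here there's no way to consume every character, so the call returns None.

None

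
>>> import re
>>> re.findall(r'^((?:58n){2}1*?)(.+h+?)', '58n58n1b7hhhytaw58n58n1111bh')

[('58n58n', '1b7hhhytaw58n58n1111bh')]

A `+?`/`*?`/`{m,n}?` starts at its minimum and grows only as far as needed for what follows to match.
`findall` packs the 2 group values into a tuple for every match.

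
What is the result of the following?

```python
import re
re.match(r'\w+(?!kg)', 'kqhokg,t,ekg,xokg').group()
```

Because the assertion is negative and zero-width, positions next to the forbidden text are skipped.
`re.match` won't scan ahead — the pattern has to work from the very first character.
The match spans [0:6] → 'kqhokg'.

'kqhokg'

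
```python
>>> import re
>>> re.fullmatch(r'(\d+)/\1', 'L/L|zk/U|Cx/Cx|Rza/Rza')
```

None

`re.fullmatch` is like wrapping the pattern in `^…$` (in single-line mode).
Here the string isn't matched end-to-end, so the call returns None.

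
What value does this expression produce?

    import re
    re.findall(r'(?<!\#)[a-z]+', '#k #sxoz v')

['xoz', 'v']

The negative lookahead/lookbehind blocks any match where the forbidden context is present.
`findall` yields the raw match text (2 of them) because the pattern has no groups.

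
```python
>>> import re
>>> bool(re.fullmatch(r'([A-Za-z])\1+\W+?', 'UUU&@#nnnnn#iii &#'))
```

False

`re.fullmatch` is like wrapping the pattern in `^…$` (in single-line mode).
Here the pattern can't cover the whole string, so the call returns None, and `bool(None)` is False.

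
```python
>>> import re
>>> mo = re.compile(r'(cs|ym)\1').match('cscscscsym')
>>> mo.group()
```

'cscs'

`match` is anchored at position 0; if the pattern doesn't fit there, it returns None.
The match spans [0:4] → 'cscs'.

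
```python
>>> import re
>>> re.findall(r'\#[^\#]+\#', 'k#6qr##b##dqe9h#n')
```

['#6qr#', '#b#', '#dqe9h#']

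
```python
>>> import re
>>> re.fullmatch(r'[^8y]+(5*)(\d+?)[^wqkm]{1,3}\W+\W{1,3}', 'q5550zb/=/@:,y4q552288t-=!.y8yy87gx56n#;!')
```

`fullmatch` succeeds only if the pattern covers the string from start to end.
Here there's no way to consume every character, so the call returns None.

None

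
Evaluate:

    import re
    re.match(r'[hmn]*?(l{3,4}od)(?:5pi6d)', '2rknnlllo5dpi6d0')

None

`re.match` only tries the pattern at the start of the string.
Here the pattern fails at index 0, so the call returns None.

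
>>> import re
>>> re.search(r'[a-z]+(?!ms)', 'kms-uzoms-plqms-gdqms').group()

'kms'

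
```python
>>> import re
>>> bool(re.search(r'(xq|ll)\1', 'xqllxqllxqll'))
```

False

`\1` has to match the exact text group 1 already captured.
Here nothing in the string fits, so the call returns None, and `bool(None)` is False.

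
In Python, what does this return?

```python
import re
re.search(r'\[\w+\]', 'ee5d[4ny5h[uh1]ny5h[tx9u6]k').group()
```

Unlike `match`, `search` isn't anchored — it looks for the pattern anywhere in the string.
The match spans [10:15] → '[uh1]'.

'[uh1]'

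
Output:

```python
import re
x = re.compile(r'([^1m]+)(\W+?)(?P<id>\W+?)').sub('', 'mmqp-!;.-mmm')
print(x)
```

This matches one or more of any character except [1m] (captured); then one or more of a non-word character (lazy) (captured); then one or more of a non-word character (lazy) (captured as 'id').
Each match is replaced by ''.

mmmmm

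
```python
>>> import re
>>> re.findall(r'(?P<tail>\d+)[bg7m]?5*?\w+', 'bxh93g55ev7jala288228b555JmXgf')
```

Pattern: one or more of a digit (captured as 'tail'); then optionally one of [bg7m], then zero or more of the literal '5' (lazy), then one or more of a word character.
Matches: at [3:30] match '93g55ev7jala288228b555JmXgf', group 1 = '93'.
One capturing group, so `findall` returns just the captured substring from the one match — 1 in all.

['93']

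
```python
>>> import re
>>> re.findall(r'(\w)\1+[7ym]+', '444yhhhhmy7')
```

A backreference is literal: `\1` must see the identical characters the first group matched.
Scanning left to right: at [0:4] match '444y', group 1 = '4'; at [4:11] match 'hhhhmy7', group 1 = 'h'.
`findall` collects group 1 from each match (2 total).

['4', 'h']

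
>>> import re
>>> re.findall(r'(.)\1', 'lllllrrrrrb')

['l', 'l', 'r', 'r']

After group 1 captures some text, `\1` only succeeds where that same text appears again.
Walking the string: at [0:2] match 'll', group 1 = 'l'; at [2:4] match 'll', group 1 = 'l'; at [5:7] match 'rr', group 1 = 'r'; at [7:9] match 'rr', group 1 = 'r'.
With a single group, `findall` returns only what that group captured — 4 items.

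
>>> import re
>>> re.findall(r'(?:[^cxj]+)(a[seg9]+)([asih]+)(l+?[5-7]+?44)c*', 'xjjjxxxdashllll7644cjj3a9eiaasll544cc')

[('as', 'h', 'llll7644'), ('a9e', 'iaas', 'll544')]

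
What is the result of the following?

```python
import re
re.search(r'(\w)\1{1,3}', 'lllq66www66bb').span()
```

(0, 3)

A backreference is literal: `\1` must see the identical characters the first group matched.
The match spans [0:3] → 'lll'.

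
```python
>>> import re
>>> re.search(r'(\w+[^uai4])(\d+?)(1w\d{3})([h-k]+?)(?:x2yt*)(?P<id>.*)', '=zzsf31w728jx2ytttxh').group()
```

Pattern: one or more of a word character, then any character except [uai4] (captured); then one or more of a digit (lazy) (captured); then the literal '1w', then exactly 3 of a digit (captured); then one or more of a character in [h-k] (lazy) (captured); then the literal 'x2y', then zero or more of the literal 't' (non-capturing group); then zero or more of any character (captured as 'id').
Unlike `match`, `search` isn't anchored — it looks for the pattern anywhere in the string.
The match spans [1:20] → 'zzsf31w728jx2ytttxh'.
Captured: group 1 = 'zzsf', group 2 = '3', group 3 = '1w728', group 4 = 'j', group 5 = 'xh'.

'zzsf31w728jx2ytttxh'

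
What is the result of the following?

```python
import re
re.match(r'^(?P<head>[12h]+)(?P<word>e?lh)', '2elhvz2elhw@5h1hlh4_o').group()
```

'2elh'

With `match`, the pattern is implicitly anchored at the beginning.
The match spans [0:4] → '2elh'.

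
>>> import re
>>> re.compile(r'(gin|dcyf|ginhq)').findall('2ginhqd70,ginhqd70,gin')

['gin', 'gin', 'gin']

Alternation isn't longest-match — the leftmost alternative that fits at this position is chosen.
With a single group, `findall` returns only what that group captured — 3 items.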